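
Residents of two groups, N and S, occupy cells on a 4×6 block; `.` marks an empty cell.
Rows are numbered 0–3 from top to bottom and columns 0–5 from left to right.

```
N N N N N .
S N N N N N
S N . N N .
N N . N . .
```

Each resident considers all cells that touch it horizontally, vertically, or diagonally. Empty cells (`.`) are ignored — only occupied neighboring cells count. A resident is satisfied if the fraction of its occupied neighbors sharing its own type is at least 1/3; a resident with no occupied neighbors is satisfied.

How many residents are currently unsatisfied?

(0,0)N 2/3 ok
(0,1)N 4/5 ok
(0,2)N 5/5 ok
(0,3)N 5/5 ok
(0,4)N 4/4 ok
(1,0)S 1/5 unhappy
(1,1)N 5/7 ok
(1,2)N 7/7 ok
(1,3)N 7/7 ok
(1,4)N 6/6 ok
(1,5)N 3/3 ok
(2,0)S 1/5 unhappy
(2,1)N 4/6 ok
(2,3)N 5/5 ok
(2,4)N 5/5 ok
(3,0)N 2/3 ok
(3,1)N 2/3 ok
(3,3)N 2/2 ok
Unsatisfied: (1,0), (2,0) — 2 in total.

2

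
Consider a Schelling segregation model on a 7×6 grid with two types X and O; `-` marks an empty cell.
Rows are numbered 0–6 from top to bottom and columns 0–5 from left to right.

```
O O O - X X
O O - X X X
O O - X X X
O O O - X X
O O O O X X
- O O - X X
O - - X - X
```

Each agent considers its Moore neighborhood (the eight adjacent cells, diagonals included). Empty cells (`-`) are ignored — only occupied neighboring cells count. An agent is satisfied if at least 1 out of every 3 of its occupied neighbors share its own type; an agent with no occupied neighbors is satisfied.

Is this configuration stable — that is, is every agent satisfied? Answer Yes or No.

Row 0: (0,0)O 3/3 ✓ · (0,1)O 4/4 ✓ · (0,2)O 2/3 ✓ · (0,4)X 4/4 ✓ · (0,5)X 3/3 ✓
Row 1: (1,0)O 5/5 ✓ · (1,1)O 6/6 ✓ · (1,3)X 4/5 ✓ · (1,4)X 7/7 ✓ · (1,5)X 5/5 ✓
Row 2: (2,0)O 5/5 ✓ · (2,1)O 6/6 ✓ · (2,3)X 4/5 ✓ · (2,4)X 7/7 ✓ · (2,5)X 5/5 ✓
Row 3: (3,0)O 5/5 ✓ · (3,1)O 7/7 ✓ · (3,2)O 5/6 ✓ · (3,4)X 6/7 ✓ · (3,5)X 5/5 ✓
Row 4: (4,0)O 4/4 ✓ · (4,1)O 7/7 ✓ · (4,2)O 6/6 ✓ · (4,3)O 3/6 ✓ · (4,4)X 5/6 ✓ · (4,5)X 5/5 ✓
Row 5: (5,1)O 5/5 ✓ · (5,2)O 4/5 ✓ · (5,4)X 5/6 ✓ · (5,5)X 4/4 ✓
Row 6: (6,0)O 1/1 ✓ · (6,3)X 1/2 ✓ · (6,5)X 2/2 ✓
All meet the threshold, so the configuration is stable.

Yes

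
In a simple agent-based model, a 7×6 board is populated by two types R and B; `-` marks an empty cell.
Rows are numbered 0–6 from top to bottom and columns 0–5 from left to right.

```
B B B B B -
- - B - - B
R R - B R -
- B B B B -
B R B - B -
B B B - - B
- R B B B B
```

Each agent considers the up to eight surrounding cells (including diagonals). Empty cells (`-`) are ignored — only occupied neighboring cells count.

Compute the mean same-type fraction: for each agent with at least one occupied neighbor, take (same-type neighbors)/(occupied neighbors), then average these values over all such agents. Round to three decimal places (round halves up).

Row 0: (0,0)B 1/1 · (0,1)B 3/3 · (0,2)B 3/3 · (0,3)B 3/3 · (0,4)B 2/2
Row 1: (1,2)B 4/5 · (1,5)B 1/2
Row 2: (2,0)R 1/2 · (2,1)R 1/4 · (2,3)B 4/5 · (2,4)R 0/4
Row 3: (3,1)B 3/6 · (3,2)B 4/6 · (3,3)B 5/6 · (3,4)B 3/4
Row 4: (4,0)B 3/4 · (4,1)R 0/7 · (4,2)B 5/6 · (4,4)B 3/3
Row 5: (5,0)B 2/4 · (5,1)B 5/7 · (5,2)B 4/6 · (5,5)B 3/3
Row 6: (6,1)R 0/4 · (6,2)B 3/4 · (6,3)B 3/3 · (6,4)B 3/3 · (6,5)B 2/2
Sum over 28 agents: 1/1 + 3/3 + 3/3 + 3/3 + 2/2 + 4/5 + 1/2 + 1/2 + 1/4 + 4/5 + 0/4 + 3/6 + 4/6 + 5/6 + 3/4 + 3/4 + 0/7 + 5/6 + 3/3 + 2/4 + 5/7 + 4/6 + 3/3 + 0/4 + 3/4 + 3/3 + 3/3 + 2/2 = 1387/70; mean = 1387/70 ÷ 28 = 1387/1960 = 0.707653… → 0.708.

0.708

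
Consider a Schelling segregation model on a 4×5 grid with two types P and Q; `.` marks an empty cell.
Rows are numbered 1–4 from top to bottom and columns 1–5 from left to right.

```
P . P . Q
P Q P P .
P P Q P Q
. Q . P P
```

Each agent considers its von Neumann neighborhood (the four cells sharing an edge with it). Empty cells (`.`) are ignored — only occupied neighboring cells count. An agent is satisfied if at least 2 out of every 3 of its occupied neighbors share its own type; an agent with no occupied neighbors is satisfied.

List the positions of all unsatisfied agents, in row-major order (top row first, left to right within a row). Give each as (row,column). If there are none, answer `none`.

(2,2), (2,3), (3,2), (3,3), (3,4), (3,5), (4,2), (4,5)

(1,1)P 1/1 ✓
(1,3)P 1/1 ✓
(1,5)Q 0/0 ✓
(2,1)P 2/3 ✓
(2,2)Q 0/3 ✗
(2,3)P 2/4 ✗
(2,4)P 2/2 ✓
(3,1)P 2/2 ✓
(3,2)P 1/4 ✗
(3,3)Q 0/3 ✗
(3,4)P 2/4 ✗
(3,5)Q 0/2 ✗
(4,2)Q 0/1 ✗
(4,4)P 2/2 ✓
(4,5)P 1/2 ✗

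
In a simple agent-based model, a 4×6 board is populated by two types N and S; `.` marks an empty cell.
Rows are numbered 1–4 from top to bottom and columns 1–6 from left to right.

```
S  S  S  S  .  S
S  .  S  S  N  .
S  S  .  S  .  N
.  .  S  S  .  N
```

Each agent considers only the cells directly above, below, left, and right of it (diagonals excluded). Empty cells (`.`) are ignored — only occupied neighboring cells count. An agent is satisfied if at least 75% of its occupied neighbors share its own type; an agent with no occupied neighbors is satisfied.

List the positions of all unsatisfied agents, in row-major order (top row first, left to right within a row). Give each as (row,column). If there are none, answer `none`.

(2,5)

(1,1)S 2/2 ✓
(1,2)S 2/2 ✓
(1,3)S 3/3 ✓
(1,4)S 2/2 ✓
(1,6)S 0/0 ✓
(2,1)S 2/2 ✓
(2,3)S 2/2 ✓
(2,4)S 3/4 ✓
(2,5)N 0/1 ✗
(3,1)S 2/2 ✓
(3,2)S 1/1 ✓
(3,4)S 2/2 ✓
(3,6)N 1/1 ✓
(4,3)S 1/1 ✓
(4,4)S 2/2 ✓
(4,6)N 1/1 ✓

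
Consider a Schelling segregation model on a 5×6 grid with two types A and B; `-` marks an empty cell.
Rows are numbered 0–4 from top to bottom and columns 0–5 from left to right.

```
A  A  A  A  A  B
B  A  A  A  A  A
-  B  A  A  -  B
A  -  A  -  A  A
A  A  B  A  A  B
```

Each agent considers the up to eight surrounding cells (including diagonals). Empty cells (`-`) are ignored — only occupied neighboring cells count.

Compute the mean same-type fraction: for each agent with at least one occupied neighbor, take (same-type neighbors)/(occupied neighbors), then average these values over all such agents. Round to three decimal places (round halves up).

(0,0)A 2/3
(0,1)A 4/5
(0,2)A 5/5
(0,3)A 5/5
(0,4)A 4/5
(0,5)B 0/3
(1,0)B 1/4
(1,1)A 5/7
(1,2)A 7/8
(1,3)A 7/7
(1,4)A 5/7
(1,5)A 2/4
(2,1)B 1/6
(2,2)A 5/6
(2,3)A 6/6
(2,5)B 0/4
(3,0)A 2/3
(3,2)A 4/6
(3,4)A 4/6
(3,5)A 2/4
(4,0)A 2/2
(4,1)A 3/4
(4,2)B 0/3
(4,3)A 3/4
(4,4)A 3/4
(4,5)B 0/3
Sum over 26 agents: 2/3 + 4/5 + 5/5 + 5/5 + 4/5 + 0/3 + 1/4 + 5/7 + 7/8 + 7/7 + 5/7 + 2/4 + 1/6 + 5/6 + 6/6 + 0/4 + 2/3 + 4/6 + 4/6 + 2/4 + 2/2 + 3/4 + 0/3 + 3/4 + 3/4 + 0/3 = 13499/840; mean = 13499/840 ÷ 26 = 13499/21840 = 0.618086… → 0.618.

0.618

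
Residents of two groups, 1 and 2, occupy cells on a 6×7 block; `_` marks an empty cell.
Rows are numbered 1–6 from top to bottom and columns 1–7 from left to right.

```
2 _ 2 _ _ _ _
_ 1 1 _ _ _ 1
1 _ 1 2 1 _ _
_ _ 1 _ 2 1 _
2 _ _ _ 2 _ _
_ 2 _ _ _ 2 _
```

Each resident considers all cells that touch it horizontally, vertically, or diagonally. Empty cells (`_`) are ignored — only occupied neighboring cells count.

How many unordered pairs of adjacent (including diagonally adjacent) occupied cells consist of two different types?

10

Scan each occupied cell's neighbors to the right and below (and the two forward diagonals) so each pair is counted once.
Row 1: 2(1,1)–1(2,2)≠ 2(1,3)–1(2,3)≠ 2(1,3)–1(2,2)≠  → 3/3 unlike.
Row 2: 1(2,2)–1(2,3)= 1(2,2)–1(3,3)= 1(2,2)–1(3,1)= 1(2,3)–1(3,3)= 1(2,3)–2(3,4)≠  → 1/5 unlike.
Row 3: 1(3,3)–2(3,4)≠ 1(3,3)–1(4,3)= 2(3,4)–1(3,5)≠ 2(3,4)–2(4,5)= 2(3,4)–1(4,3)≠ 1(3,5)–2(4,5)≠ 1(3,5)–1(4,6)=  → 4/7 unlike.
Row 4: 2(4,5)–1(4,6)≠ 2(4,5)–2(5,5)= 1(4,6)–2(5,5)≠  → 2/3 unlike.
Row 5: 2(5,1)–2(6,2)= 2(5,5)–2(6,6)=  → 0/2 unlike.
Total adjacent occupied pairs: 20; unlike-type pairs: 10.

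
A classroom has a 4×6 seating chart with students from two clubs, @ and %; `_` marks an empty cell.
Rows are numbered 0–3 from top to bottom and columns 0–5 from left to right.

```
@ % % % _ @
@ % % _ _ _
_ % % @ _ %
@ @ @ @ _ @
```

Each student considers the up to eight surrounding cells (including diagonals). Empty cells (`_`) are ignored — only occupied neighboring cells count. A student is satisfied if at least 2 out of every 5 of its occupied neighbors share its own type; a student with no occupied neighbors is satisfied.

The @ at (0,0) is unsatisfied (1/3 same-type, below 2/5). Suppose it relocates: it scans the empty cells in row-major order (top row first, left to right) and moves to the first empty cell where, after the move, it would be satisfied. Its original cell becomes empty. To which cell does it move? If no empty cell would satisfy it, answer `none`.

(0,4)

Vacating (0,0). Empty cells in order:
  (0,4): 1/2 same-type → satisfied — stop here.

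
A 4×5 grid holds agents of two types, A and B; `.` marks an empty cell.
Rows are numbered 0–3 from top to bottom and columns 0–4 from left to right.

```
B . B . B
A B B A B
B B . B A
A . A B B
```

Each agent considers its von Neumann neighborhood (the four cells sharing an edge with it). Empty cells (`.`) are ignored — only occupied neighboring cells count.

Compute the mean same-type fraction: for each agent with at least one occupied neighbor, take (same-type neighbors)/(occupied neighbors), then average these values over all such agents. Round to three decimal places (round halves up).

0.406

Row 0: (0,0)B 0/1 · (0,2)B 1/1 · (0,4)B 1/1
Row 1: (1,0)A 0/3 · (1,1)B 2/3 · (1,2)B 2/3 · (1,3)A 0/3 · (1,4)B 1/3
Row 2: (2,0)B 1/3 · (2,1)B 2/2 · (2,3)B 1/3 · (2,4)A 0/3
Row 3: (3,0)A 0/1 · (3,2)A 0/1 · (3,3)B 2/3 · (3,4)B 1/2
Sum over 16 agents: 0/1 + 1/1 + 1/1 + 0/3 + 2/3 + 2/3 + 0/3 + 1/3 + 1/3 + 2/2 + 1/3 + 0/3 + 0/1 + 0/1 + 2/3 + 1/2 = 13/2; mean = 13/2 ÷ 16 = 13/32 = 0.40625 → 0.406.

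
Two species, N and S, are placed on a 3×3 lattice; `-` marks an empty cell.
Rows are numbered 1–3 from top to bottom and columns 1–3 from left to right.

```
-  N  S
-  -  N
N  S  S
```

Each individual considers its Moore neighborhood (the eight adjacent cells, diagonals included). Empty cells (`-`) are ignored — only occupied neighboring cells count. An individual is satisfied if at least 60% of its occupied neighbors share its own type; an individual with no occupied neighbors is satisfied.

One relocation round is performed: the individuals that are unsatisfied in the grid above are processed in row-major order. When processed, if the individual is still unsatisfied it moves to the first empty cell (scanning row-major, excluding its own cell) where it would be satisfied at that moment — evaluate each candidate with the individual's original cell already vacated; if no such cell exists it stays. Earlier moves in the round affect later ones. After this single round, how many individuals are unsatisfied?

2

Initially unsatisfied (in order): (1,2), (1,3), (2,3), (3,1), (3,2), (3,3).
  (1,2) → (1,1).
  (1,3): no empty cell satisfies it; stays.
  (2,3) → (2,1).
  (3,1) → (1,2).
  (3,2) → (2,3).
  (3,3): now satisfied by earlier moves; stays.
Resulting grid:
N N S
N - S
- - S
Unsatisfied now: (1,2), (1,3).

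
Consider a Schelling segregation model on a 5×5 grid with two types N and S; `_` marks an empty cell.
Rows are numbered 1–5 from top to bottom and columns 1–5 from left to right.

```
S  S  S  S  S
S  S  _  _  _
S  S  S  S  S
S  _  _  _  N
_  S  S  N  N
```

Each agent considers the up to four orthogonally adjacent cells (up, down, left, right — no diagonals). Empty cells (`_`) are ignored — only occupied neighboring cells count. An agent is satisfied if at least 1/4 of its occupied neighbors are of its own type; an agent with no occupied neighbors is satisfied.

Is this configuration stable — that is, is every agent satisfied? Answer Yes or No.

Yes

(1,1)S 2/2 ok
(1,2)S 3/3 ok
(1,3)S 2/2 ok
(1,4)S 2/2 ok
(1,5)S 1/1 ok
(2,1)S 3/3 ok
(2,2)S 3/3 ok
(3,1)S 3/3 ok
(3,2)S 3/3 ok
(3,3)S 2/2 ok
(3,4)S 2/2 ok
(3,5)S 1/2 ok
(4,1)S 1/1 ok
(4,5)N 1/2 ok
(5,2)S 1/1 ok
(5,3)S 1/2 ok
(5,4)N 1/2 ok
(5,5)N 2/2 ok
All meet the threshold, so the configuration is stable.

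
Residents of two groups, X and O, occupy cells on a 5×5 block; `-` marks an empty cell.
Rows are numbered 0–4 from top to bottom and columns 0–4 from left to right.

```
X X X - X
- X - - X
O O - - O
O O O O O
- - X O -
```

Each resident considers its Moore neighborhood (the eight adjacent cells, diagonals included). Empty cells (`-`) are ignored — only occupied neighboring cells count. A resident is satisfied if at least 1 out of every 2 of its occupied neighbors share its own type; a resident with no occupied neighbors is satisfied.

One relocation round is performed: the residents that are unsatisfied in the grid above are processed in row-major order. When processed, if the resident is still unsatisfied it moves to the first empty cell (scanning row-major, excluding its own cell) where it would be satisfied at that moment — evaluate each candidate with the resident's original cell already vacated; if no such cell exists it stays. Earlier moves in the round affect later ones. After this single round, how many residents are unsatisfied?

Initially unsatisfied (in order): (4,2).
  (4,2) → (0,3).
Resulting grid:
X X X X X
- X - - X
O O - - O
O O O O O
- - - O -
All satisfied now.

0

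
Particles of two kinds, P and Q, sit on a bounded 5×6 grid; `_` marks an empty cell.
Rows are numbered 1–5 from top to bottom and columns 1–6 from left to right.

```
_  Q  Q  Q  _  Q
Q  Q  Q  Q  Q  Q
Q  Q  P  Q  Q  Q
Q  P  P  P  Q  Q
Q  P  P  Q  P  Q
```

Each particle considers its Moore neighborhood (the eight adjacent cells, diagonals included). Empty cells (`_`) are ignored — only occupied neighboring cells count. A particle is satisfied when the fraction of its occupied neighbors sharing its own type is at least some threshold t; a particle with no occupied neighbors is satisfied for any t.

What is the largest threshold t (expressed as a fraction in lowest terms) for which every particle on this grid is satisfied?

(1,2)Q 4/4
(1,3)Q 5/5
(1,4)Q 4/4
(1,6)Q 2/2
(2,1)Q 4/4
(2,2)Q 6/7
(2,3)Q 7/8
(2,4)Q 6/7
(2,5)Q 7/7
(2,6)Q 4/4
(3,1)Q 4/5
(3,2)Q 5/8
(3,3)P 3/8
(3,4)Q 5/8
(3,5)Q 7/8
(3,6)Q 5/5
(4,1)Q 3/5
(4,2)P 4/8
(4,3)P 5/8
(4,4)P 4/8
(4,5)Q 6/8
(4,6)Q 4/5
(5,1)Q 1/3
(5,2)P 3/5
(5,3)P 4/5
(5,4)Q 1/5
(5,5)P 1/5
(5,6)Q 2/3
The smallest same-type fraction is 1/5 at (5,4), which reduces to 1/5. Any threshold above that leaves this particle unsatisfied.

1/5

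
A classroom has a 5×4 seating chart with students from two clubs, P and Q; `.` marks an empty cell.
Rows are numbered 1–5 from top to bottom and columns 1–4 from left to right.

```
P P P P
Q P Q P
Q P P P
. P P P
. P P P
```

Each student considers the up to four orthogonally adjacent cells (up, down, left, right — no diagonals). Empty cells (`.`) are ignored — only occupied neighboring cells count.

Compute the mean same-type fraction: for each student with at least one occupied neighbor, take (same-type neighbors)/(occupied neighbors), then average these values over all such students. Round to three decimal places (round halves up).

Row 1: (1,1)P 1/2 · (1,2)P 3/3 · (1,3)P 2/3 · (1,4)P 2/2
Row 2: (2,1)Q 1/3 · (2,2)P 2/4 · (2,3)Q 0/4 · (2,4)P 2/3
Row 3: (3,1)Q 1/2 · (3,2)P 3/4 · (3,3)P 3/4 · (3,4)P 3/3
Row 4: (4,2)P 3/3 · (4,3)P 4/4 · (4,4)P 3/3
Row 5: (5,2)P 2/2 · (5,3)P 3/3 · (5,4)P 2/2
Sum over 18 students: 1/2 + 3/3 + 2/3 + 2/2 + 1/3 + 2/4 + 0/4 + 2/3 + 1/2 + 3/4 + 3/4 + 3/3 + 3/3 + 4/4 + 3/3 + 2/2 + 3/3 + 2/2 = 41/3; mean = 41/3 ÷ 18 = 41/54 = 0.759259… → 0.759.

0.759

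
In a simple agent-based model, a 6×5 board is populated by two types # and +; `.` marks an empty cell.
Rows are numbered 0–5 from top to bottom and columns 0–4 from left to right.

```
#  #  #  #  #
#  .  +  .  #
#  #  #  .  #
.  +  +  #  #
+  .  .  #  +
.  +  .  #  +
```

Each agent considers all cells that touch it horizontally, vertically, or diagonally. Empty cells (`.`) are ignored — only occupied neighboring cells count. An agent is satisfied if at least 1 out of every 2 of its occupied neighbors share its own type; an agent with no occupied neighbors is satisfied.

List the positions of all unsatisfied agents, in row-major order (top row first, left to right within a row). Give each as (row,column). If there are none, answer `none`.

(0,0)# 2/2 satisfied
(0,1)# 3/4 satisfied
(0,2)# 2/3 satisfied
(0,3)# 3/4 satisfied
(0,4)# 2/2 satisfied
(1,0)# 4/4 satisfied
(1,2)+ 0/5 not
(1,4)# 3/3 satisfied
(2,0)# 2/3 satisfied
(2,1)# 3/6 satisfied
(2,2)# 2/5 not
(2,4)# 3/3 satisfied
(3,1)+ 2/5 not
(3,2)+ 1/5 not
(3,3)# 4/6 satisfied
(3,4)# 3/4 satisfied
(4,0)+ 2/2 satisfied
(4,3)# 3/6 satisfied
(4,4)+ 1/5 not
(5,1)+ 1/1 satisfied
(5,3)# 1/3 not
(5,4)+ 1/3 not

(1,2), (2,2), (3,1), (3,2), (4,4), (5,3), (5,4)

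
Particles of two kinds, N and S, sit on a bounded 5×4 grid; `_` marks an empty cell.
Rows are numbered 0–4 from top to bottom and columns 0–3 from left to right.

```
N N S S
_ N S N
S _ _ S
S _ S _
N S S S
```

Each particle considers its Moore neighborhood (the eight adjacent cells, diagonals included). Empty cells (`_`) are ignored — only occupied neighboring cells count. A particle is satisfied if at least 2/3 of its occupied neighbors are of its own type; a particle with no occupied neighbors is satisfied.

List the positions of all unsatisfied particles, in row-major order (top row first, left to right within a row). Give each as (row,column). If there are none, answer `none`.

(0,1), (0,2), (1,1), (1,2), (1,3), (2,0), (4,0)

Row 0: (0,0)N 2/2 ok · (0,1)N 2/4 unhappy · (0,2)S 2/5 unhappy · (0,3)S 2/3 ok
Row 1: (1,1)N 2/5 unhappy · (1,2)S 3/6 unhappy · (1,3)N 0/4 unhappy
Row 2: (2,0)S 1/2 unhappy · (2,3)S 2/3 ok
Row 3: (3,0)S 2/3 ok · (3,2)S 4/4 ok
Row 4: (4,0)N 0/2 unhappy · (4,1)S 3/4 ok · (4,2)S 3/3 ok · (4,3)S 2/2 ok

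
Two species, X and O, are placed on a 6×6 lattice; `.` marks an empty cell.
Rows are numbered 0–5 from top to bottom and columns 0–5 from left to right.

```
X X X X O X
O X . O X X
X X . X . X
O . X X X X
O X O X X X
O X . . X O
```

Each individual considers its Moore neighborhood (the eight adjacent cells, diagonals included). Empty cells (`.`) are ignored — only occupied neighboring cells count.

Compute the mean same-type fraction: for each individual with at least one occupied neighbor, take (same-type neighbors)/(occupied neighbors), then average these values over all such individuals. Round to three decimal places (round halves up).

Row 0: (0,0)X 2/3 · (0,1)X 3/4 · (0,2)X 3/4 · (0,3)X 2/4 · (0,4)O 1/5 · (0,5)X 2/3
Row 1: (1,0)O 0/5 · (1,1)X 5/6 · (1,3)O 1/5 · (1,4)X 5/7 · (1,5)X 3/4
Row 2: (2,0)X 2/4 · (2,1)X 3/5 · (2,3)X 4/5 · (2,5)X 4/4
Row 3: (3,0)O 1/4 · (3,2)X 5/6 · (3,3)X 5/6 · (3,4)X 7/7 · (3,5)X 4/4
Row 4: (4,0)O 2/4 · (4,1)X 2/6 · (4,2)O 0/5 · (4,3)X 5/6 · (4,4)X 6/7 · (4,5)X 4/5
Row 5: (5,0)O 1/3 · (5,1)X 1/4 · (5,4)X 3/4 · (5,5)O 0/3
Sum over 30 individuals: 2/3 + 3/4 + 3/4 + 2/4 + 1/5 + 2/3 + 0/5 + 5/6 + 1/5 + 5/7 + 3/4 + 2/4 + 3/5 + 4/5 + 4/4 + 1/4 + 5/6 + 5/6 + 7/7 + 4/4 + 2/4 + 2/6 + 0/5 + 5/6 + 6/7 + 4/5 + 1/3 + 1/4 + 3/4 + 0/3 = 1838/105; mean = 1838/105 ÷ 30 = 919/1575 = 0.583492… → 0.583.

0.583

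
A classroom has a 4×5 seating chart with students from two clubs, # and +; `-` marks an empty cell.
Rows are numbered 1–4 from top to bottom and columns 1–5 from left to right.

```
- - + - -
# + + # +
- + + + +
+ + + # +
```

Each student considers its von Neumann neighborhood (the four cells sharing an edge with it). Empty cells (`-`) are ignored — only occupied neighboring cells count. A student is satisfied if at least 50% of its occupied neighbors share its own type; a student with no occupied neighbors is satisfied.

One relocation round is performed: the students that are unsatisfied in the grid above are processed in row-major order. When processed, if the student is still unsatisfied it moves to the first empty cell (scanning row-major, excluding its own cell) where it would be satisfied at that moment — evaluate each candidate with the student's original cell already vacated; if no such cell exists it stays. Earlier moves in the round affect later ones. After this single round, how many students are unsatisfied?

Initially unsatisfied (in order): (2,1), (2,4), (4,4).
  (2,1) → (1,1).
  (2,4) → (2,1).
  (4,4): no empty cell satisfies it; stays.
Resulting grid:
# - + - -
# + + - +
- + + + +
+ + + # +
Unsatisfied now: (4,4).

1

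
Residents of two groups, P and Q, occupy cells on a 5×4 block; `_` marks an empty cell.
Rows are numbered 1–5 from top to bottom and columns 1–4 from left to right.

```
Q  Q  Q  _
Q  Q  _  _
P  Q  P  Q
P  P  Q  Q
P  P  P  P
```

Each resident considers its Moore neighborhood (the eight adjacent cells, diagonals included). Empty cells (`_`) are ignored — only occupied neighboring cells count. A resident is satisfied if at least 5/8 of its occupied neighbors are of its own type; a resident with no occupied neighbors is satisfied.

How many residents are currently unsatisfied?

7

Row 1: (1,1)Q 3/3 ✓ · (1,2)Q 4/4 ✓ · (1,3)Q 2/2 ✓
Row 2: (2,1)Q 4/5 ✓ · (2,2)Q 5/7 ✓
Row 3: (3,1)P 2/5 ✗ · (3,2)Q 3/7 ✗ · (3,3)P 1/6 ✗ · (3,4)Q 2/3 ✓
Row 4: (4,1)P 4/5 ✓ · (4,2)P 6/8 ✓ · (4,3)Q 3/8 ✗ · (4,4)Q 2/5 ✗
Row 5: (5,1)P 3/3 ✓ · (5,2)P 4/5 ✓ · (5,3)P 3/5 ✗ · (5,4)P 1/3 ✗
Unsatisfied: (3,1), (3,2), (3,3), (4,3), (4,4), (5,3), (5,4) — 7 in total.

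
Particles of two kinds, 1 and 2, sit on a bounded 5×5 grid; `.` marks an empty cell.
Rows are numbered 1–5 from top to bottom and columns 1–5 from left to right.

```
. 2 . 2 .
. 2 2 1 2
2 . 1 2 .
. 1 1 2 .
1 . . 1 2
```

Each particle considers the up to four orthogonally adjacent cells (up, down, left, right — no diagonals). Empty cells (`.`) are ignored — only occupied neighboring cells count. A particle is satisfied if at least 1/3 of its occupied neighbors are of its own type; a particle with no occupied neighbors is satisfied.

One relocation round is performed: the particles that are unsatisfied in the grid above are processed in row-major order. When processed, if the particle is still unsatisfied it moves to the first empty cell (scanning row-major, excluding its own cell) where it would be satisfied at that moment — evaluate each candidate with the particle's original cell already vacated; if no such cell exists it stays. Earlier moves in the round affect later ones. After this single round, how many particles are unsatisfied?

0

Initially unsatisfied (in order): (1,4), (2,4), (2,5), (5,4), (5,5).
  (1,4) → (1,1).
  (2,4) → (1,4).
  (2,5): now satisfied by earlier moves; stays.
  (5,4) → (1,3).
  (5,5): now satisfied by earlier moves; stays.
Resulting grid:
2 2 1 1 .
. 2 2 . 2
2 . 1 2 .
. 1 1 2 .
1 . . . 2
All satisfied now.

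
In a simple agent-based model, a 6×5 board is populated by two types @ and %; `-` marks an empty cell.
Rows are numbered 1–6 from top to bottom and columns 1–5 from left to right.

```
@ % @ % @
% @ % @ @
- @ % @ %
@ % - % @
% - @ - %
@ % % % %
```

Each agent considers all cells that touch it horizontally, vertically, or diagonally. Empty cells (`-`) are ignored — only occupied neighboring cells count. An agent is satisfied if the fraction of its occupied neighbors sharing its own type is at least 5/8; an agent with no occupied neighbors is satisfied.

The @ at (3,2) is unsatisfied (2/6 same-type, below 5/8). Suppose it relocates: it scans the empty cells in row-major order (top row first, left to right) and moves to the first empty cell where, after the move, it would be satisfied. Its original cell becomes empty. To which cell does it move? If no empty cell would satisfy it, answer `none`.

Vacating (3,2). Empty cells in order:
  (3,1): 2/4 same-type → still unsatisfied.
  (4,3): 2/5 same-type → still unsatisfied.
  (5,2): 3/7 same-type → still unsatisfied.
  (5,4): 2/7 same-type → still unsatisfied.

none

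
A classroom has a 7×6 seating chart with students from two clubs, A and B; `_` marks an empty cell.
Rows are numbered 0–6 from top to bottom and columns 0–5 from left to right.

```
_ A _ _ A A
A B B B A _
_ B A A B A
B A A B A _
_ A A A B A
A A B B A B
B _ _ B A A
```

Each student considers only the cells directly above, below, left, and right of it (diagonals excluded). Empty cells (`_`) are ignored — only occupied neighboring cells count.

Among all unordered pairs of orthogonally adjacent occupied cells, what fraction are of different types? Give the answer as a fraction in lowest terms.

29/47

Scan each occupied cell's neighbors to the right and below so each pair is counted once.
From row 0: 1 unlike of 3 pairs (running 1/3).
From row 1: 5 unlike of 8 pairs (running 6/11).
From row 2: 6 unlike of 8 pairs (running 12/19).
From row 3: 5 unlike of 8 pairs (running 17/27).
From row 4: 6 unlike of 9 pairs (running 23/36).
From row 5: 5 unlike of 9 pairs (running 28/45).
From row 6: 1 unlike of 2 pairs (running 29/47).
Total adjacent occupied pairs: 47; unlike-type pairs: 29.
29/47 is already in lowest terms.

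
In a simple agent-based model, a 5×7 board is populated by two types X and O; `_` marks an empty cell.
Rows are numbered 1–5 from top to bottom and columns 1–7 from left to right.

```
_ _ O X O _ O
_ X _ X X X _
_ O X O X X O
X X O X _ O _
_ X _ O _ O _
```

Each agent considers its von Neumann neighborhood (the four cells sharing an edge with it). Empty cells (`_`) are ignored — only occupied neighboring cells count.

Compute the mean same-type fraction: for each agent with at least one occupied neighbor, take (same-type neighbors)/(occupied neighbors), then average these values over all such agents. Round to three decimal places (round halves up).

0.377

Row 1: (1,3)O 0/1 · (1,4)X 1/3 · (1,5)O 0/2 · (1,7)O — no occupied neighbors
Row 2: (2,2)X 0/1 · (2,4)X 2/3 · (2,5)X 3/4 · (2,6)X 2/2
Row 3: (3,2)O 0/3 · (3,3)X 0/3 · (3,4)O 0/4 · (3,5)X 2/3 · (3,6)X 2/4 · (3,7)O 0/1
Row 4: (4,1)X 1/1 · (4,2)X 2/4 · (4,3)O 0/3 · (4,4)X 0/3 · (4,6)O 1/2
Row 5: (5,2)X 1/1 · (5,4)O 0/1 · (5,6)O 1/1
Sum over 21 agents: 0/1 + 1/3 + 0/2 + 0/1 + 2/3 + 3/4 + 2/2 + 0/3 + 0/3 + 0/4 + 2/3 + 2/4 + 0/1 + 1/1 + 2/4 + 0/3 + 0/3 + 1/2 + 1/1 + 0/1 + 1/1 = 95/12; mean = 95/12 ÷ 21 = 95/252 = 0.376984… → 0.377.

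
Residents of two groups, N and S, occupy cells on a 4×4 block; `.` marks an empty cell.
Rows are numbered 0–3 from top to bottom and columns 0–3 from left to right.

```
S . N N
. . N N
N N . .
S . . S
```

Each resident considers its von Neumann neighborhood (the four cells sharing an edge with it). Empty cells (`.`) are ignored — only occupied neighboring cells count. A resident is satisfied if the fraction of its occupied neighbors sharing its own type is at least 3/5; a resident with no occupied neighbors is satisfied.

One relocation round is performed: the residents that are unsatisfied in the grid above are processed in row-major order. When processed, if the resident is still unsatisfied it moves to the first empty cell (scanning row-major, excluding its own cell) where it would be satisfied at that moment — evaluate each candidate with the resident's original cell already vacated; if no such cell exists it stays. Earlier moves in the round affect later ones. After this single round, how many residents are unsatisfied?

0

Initially unsatisfied (in order): (2,0), (3,0).
  (2,0) → (1,1).
  (3,0): now satisfied by earlier moves; stays.
Resulting grid:
S . N N
. N N N
. N . .
S . . S
All satisfied now.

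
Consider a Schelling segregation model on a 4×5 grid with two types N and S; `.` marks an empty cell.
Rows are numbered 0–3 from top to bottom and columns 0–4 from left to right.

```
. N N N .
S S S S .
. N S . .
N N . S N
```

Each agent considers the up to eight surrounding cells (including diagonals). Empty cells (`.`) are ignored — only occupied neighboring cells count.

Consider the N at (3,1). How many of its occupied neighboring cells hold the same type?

Occupied neighbors of (3,1): (2,1)=N, (2,2)=S, (3,0)=N.
Same type (N): 2 of 3.

2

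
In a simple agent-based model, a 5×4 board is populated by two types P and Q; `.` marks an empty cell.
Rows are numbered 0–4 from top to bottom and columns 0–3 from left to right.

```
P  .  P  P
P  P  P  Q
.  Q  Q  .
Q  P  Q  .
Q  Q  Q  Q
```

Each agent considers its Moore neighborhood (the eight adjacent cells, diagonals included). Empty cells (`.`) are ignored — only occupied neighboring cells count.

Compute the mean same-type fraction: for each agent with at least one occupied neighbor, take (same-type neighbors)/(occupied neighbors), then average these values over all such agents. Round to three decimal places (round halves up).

0.639

Row 0: (0,0)P 2/2 · (0,2)P 3/4 · (0,3)P 2/3
Row 1: (1,0)P 2/3 · (1,1)P 4/6 · (1,2)P 3/6 · (1,3)Q 1/4
Row 2: (2,1)Q 3/7 · (2,2)Q 3/6
Row 3: (3,0)Q 3/4 · (3,1)P 0/7 · (3,2)Q 5/6
Row 4: (4,0)Q 2/3 · (4,1)Q 4/5 · (4,2)Q 3/4 · (4,3)Q 2/2
Sum over 16 agents: 2/2 + 3/4 + 2/3 + 2/3 + 4/6 + 3/6 + 1/4 + 3/7 + 3/6 + 3/4 + 0/7 + 5/6 + 2/3 + 4/5 + 3/4 + 2/2 = 358/35; mean = 358/35 ÷ 16 = 179/280 = 0.639285… → 0.639.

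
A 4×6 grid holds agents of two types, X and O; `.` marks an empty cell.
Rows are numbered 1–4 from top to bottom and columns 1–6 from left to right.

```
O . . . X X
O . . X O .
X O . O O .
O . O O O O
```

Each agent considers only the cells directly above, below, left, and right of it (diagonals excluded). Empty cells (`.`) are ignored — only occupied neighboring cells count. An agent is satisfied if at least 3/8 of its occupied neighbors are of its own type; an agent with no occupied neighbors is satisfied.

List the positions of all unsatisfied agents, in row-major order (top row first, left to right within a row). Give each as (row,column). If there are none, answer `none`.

Row 1: (1,1)O 1/1 ok · (1,5)X 1/2 ok · (1,6)X 1/1 ok
Row 2: (2,1)O 1/2 ok · (2,4)X 0/2 unhappy · (2,5)O 1/3 unhappy
Row 3: (3,1)X 0/3 unhappy · (3,2)O 0/1 unhappy · (3,4)O 2/3 ok · (3,5)O 3/3 ok
Row 4: (4,1)O 0/1 unhappy · (4,3)O 1/1 ok · (4,4)O 3/3 ok · (4,5)O 3/3 ok · (4,6)O 1/1 ok

(2,4), (2,5), (3,1), (3,2), (4,1)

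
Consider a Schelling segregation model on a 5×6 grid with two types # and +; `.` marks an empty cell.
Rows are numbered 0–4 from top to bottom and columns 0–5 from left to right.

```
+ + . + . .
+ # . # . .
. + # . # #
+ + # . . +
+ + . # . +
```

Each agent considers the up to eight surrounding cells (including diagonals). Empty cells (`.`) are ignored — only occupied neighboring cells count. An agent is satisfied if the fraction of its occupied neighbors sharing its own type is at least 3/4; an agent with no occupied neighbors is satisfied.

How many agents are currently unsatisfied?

(0,0)+ 2/3 ✗
(0,1)+ 2/3 ✗
(0,3)+ 0/1 ✗
(1,0)+ 3/4 ✓
(1,1)# 1/5 ✗
(1,3)# 2/3 ✗
(2,1)+ 3/6 ✗
(2,2)# 3/5 ✗
(2,4)# 2/3 ✗
(2,5)# 1/2 ✗
(3,0)+ 4/4 ✓
(3,1)+ 4/6 ✗
(3,2)# 2/5 ✗
(3,5)+ 1/3 ✗
(4,0)+ 3/3 ✓
(4,1)+ 3/4 ✓
(4,3)# 1/1 ✓
(4,5)+ 1/1 ✓
Unsatisfied: (0,0), (0,1), (0,3), (1,1), (1,3), (2,1), (2,2), (2,4), (2,5), (3,1), (3,2), (3,5) — 12 in total.

12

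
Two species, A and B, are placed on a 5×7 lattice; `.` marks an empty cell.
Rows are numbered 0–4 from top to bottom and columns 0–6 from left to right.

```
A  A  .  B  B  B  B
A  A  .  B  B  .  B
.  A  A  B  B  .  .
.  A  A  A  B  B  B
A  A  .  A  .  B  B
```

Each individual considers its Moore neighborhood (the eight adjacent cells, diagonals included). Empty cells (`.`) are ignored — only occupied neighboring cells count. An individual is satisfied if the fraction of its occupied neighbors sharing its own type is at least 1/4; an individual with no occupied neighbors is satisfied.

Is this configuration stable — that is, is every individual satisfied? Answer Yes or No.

Yes

(0,0)A 3/3 satisfied
(0,1)A 3/3 satisfied
(0,3)B 3/3 satisfied
(0,4)B 4/4 satisfied
(0,5)B 4/4 satisfied
(0,6)B 2/2 satisfied
(1,0)A 4/4 satisfied
(1,1)A 5/5 satisfied
(1,3)B 5/6 satisfied
(1,4)B 6/6 satisfied
(1,6)B 2/2 satisfied
(2,1)A 5/5 satisfied
(2,2)A 5/7 satisfied
(2,3)B 4/7 satisfied
(2,4)B 5/6 satisfied
(3,1)A 5/5 satisfied
(3,2)A 6/7 satisfied
(3,3)A 3/6 satisfied
(3,4)B 4/6 satisfied
(3,5)B 5/5 satisfied
(3,6)B 3/3 satisfied
(4,0)A 2/2 satisfied
(4,1)A 3/3 satisfied
(4,3)A 2/3 satisfied
(4,5)B 4/4 satisfied
(4,6)B 3/3 satisfied
All meet the threshold, so the configuration is stable.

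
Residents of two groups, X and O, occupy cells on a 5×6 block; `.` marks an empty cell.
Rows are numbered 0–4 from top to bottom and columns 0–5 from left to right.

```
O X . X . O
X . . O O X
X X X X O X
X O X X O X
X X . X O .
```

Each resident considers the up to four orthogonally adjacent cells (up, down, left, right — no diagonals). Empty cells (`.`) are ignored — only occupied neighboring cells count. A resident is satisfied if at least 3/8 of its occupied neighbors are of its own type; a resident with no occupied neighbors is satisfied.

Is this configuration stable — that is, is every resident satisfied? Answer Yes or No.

(0,0)O 0/2 ✗
(0,1)X 0/1 ✗
(0,3)X 0/1 ✗
(0,5)O 0/1 ✗
(1,0)X 1/2 ✓
(1,3)O 1/3 ✗
(1,4)O 2/3 ✓
(1,5)X 1/3 ✗
(2,0)X 3/3 ✓
(2,1)X 2/3 ✓
(2,2)X 3/3 ✓
(2,3)X 2/4 ✓
(2,4)O 2/4 ✓
(2,5)X 2/3 ✓
(3,0)X 2/3 ✓
(3,1)O 0/4 ✗
(3,2)X 2/3 ✓
(3,3)X 3/4 ✓
(3,4)O 2/4 ✓
(3,5)X 1/2 ✓
(4,0)X 2/2 ✓
(4,1)X 1/2 ✓
(4,3)X 1/2 ✓
(4,4)O 1/2 ✓
For instance (0,0) has only 0/2 same-type neighbors, below 3/8.

No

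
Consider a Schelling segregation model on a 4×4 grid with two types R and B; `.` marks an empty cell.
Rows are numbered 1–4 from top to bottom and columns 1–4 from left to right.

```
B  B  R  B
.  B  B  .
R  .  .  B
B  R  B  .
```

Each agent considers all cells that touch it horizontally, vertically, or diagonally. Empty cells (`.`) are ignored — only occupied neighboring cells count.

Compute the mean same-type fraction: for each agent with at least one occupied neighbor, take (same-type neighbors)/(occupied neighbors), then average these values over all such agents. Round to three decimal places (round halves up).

Row 1: (1,1)B 2/2 · (1,2)B 3/4 · (1,3)R 0/4 · (1,4)B 1/2
Row 2: (2,2)B 3/5 · (2,3)B 4/5
Row 3: (3,1)R 1/3 · (3,4)B 2/2
Row 4: (4,1)B 0/2 · (4,2)R 1/3 · (4,3)B 1/2
Sum over 11 agents: 2/2 + 3/4 + 0/4 + 1/2 + 3/5 + 4/5 + 1/3 + 2/2 + 0/2 + 1/3 + 1/2 = 349/60; mean = 349/60 ÷ 11 = 349/660 = 0.528787… → 0.529.

0.529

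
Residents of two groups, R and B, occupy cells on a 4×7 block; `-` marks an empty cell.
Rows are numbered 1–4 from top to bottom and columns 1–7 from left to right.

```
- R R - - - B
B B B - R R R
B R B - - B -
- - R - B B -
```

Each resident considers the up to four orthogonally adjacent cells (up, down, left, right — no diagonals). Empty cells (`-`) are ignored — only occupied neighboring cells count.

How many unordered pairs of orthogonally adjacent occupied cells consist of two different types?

Scan each occupied cell's neighbors to the right and below so each pair is counted once.
Row 1: R(1,2)–R(1,3)= R(1,2)–B(2,2)≠ R(1,3)–B(2,3)≠ B(1,7)–R(2,7)≠  → 3/4 unlike.
Row 2: B(2,1)–B(2,2)= B(2,1)–B(3,1)= B(2,2)–B(2,3)= B(2,2)–R(3,2)≠ B(2,3)–B(3,3)= R(2,5)–R(2,6)= R(2,6)–R(2,7)= R(2,6)–B(3,6)≠  → 2/8 unlike.
Row 3: B(3,1)–R(3,2)≠ R(3,2)–B(3,3)≠ B(3,3)–R(4,3)≠ B(3,6)–B(4,6)=  → 3/4 unlike.
Row 4: B(4,5)–B(4,6)=  → 0/1 unlike.
Total adjacent occupied pairs: 17; unlike-type pairs: 8.

8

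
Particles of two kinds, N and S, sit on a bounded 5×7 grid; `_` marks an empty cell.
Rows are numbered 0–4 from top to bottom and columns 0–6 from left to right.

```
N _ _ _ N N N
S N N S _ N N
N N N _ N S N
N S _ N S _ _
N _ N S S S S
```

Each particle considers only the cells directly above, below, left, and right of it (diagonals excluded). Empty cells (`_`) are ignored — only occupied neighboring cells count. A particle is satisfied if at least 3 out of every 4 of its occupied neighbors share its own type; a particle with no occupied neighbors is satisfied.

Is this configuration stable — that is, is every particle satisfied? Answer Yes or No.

Row 0: (0,0)N 0/1 ✗ · (0,4)N 1/1 ✓ · (0,5)N 3/3 ✓ · (0,6)N 2/2 ✓
Row 1: (1,0)S 0/3 ✗ · (1,1)N 2/3 ✗ · (1,2)N 2/3 ✗ · (1,3)S 0/1 ✗ · (1,5)N 2/3 ✗ · (1,6)N 3/3 ✓
Row 2: (2,0)N 2/3 ✗ · (2,1)N 3/4 ✓ · (2,2)N 2/2 ✓ · (2,4)N 0/2 ✗ · (2,5)S 0/3 ✗ · (2,6)N 1/2 ✗
Row 3: (3,0)N 2/3 ✗ · (3,1)S 0/2 ✗ · (3,3)N 0/2 ✗ · (3,4)S 1/3 ✗
Row 4: (4,0)N 1/1 ✓ · (4,2)N 0/1 ✗ · (4,3)S 1/3 ✗ · (4,4)S 3/3 ✓ · (4,5)S 2/2 ✓ · (4,6)S 1/1 ✓
For instance (0,0) has only 0/1 same-type neighbors, below 3/4.

No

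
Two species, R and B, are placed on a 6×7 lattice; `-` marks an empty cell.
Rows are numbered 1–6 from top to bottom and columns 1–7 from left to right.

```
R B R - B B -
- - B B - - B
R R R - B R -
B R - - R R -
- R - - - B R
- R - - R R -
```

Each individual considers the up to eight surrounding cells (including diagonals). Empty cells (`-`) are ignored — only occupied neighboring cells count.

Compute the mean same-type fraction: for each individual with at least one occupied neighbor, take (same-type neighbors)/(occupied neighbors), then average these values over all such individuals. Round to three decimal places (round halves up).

(1,1)R 0/1
(1,2)B 1/3
(1,3)R 0/3
(1,5)B 2/2
(1,6)B 2/2
(2,3)B 2/5
(2,4)B 3/5
(2,7)B 1/2
(3,1)R 2/3
(3,2)R 3/5
(3,3)R 2/4
(3,5)B 1/4
(3,6)R 2/4
(4,1)B 0/4
(4,2)R 4/5
(4,5)R 2/4
(4,6)R 3/5
(5,2)R 2/3
(5,6)B 0/5
(5,7)R 2/3
(6,2)R 1/1
(6,5)R 1/2
(6,6)R 2/3
Sum over 23 individuals: 0/1 + 1/3 + 0/3 + 2/2 + 2/2 + 2/5 + 3/5 + 1/2 + 2/3 + 3/5 + 2/4 + 1/4 + 2/4 + 0/4 + 4/5 + 2/4 + 3/5 + 2/3 + 0/5 + 2/3 + 1/1 + 1/2 + 2/3 = 47/4; mean = 47/4 ÷ 23 = 47/92 = 0.510869… → 0.511.

0.511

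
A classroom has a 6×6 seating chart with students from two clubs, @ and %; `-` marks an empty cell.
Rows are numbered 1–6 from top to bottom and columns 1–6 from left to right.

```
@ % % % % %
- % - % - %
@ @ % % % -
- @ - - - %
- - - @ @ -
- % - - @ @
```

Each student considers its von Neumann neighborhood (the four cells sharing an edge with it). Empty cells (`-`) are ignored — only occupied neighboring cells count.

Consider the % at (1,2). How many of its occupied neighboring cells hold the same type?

2

Occupied neighbors of (1,2): (2,2)=%, (1,1)=@, (1,3)=%.
Same type (%): 2 of 3.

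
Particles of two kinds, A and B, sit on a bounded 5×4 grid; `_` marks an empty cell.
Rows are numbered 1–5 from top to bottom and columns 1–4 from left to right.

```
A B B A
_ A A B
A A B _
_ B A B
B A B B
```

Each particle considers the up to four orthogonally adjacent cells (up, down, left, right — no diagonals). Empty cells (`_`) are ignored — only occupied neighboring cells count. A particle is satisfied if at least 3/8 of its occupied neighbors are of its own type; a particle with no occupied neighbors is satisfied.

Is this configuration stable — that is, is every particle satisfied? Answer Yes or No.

(1,1)A 0/1 ✗
(1,2)B 1/3 ✗
(1,3)B 1/3 ✗
(1,4)A 0/2 ✗
(2,2)A 2/3 ✓
(2,3)A 1/4 ✗
(2,4)B 0/2 ✗
(3,1)A 1/1 ✓
(3,2)A 2/4 ✓
(3,3)B 0/3 ✗
(4,2)B 0/3 ✗
(4,3)A 0/4 ✗
(4,4)B 1/2 ✓
(5,1)B 0/1 ✗
(5,2)A 0/3 ✗
(5,3)B 1/3 ✗
(5,4)B 2/2 ✓
For instance (1,1) has only 0/1 same-type neighbors, below 3/8.

No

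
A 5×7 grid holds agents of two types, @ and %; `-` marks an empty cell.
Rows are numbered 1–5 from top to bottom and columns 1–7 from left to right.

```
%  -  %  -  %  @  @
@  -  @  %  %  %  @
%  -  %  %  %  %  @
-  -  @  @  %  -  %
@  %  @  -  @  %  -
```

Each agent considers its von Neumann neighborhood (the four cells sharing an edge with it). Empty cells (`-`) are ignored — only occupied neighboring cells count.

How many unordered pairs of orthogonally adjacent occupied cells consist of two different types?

17

Scan each occupied cell's neighbors to the right and below so each pair is counted once.
Row 1: %(1,1)–@(2,1)≠ %(1,3)–@(2,3)≠ %(1,5)–@(1,6)≠ %(1,5)–%(2,5)= @(1,6)–@(1,7)= @(1,6)–%(2,6)≠ @(1,7)–@(2,7)=  → 4/7 unlike.
Row 2: @(2,1)–%(3,1)≠ @(2,3)–%(2,4)≠ @(2,3)–%(3,3)≠ %(2,4)–%(2,5)= %(2,4)–%(3,4)= %(2,5)–%(2,6)= %(2,5)–%(3,5)= %(2,6)–@(2,7)≠ %(2,6)–%(3,6)= @(2,7)–@(3,7)=  → 4/10 unlike.
Row 3: %(3,3)–%(3,4)= %(3,3)–@(4,3)≠ %(3,4)–%(3,5)= %(3,4)–@(4,4)≠ %(3,5)–%(3,6)= %(3,5)–%(4,5)= %(3,6)–@(3,7)≠ @(3,7)–%(4,7)≠  → 4/8 unlike.
Row 4: @(4,3)–@(4,4)= @(4,3)–@(5,3)= @(4,4)–%(4,5)≠ %(4,5)–@(5,5)≠  → 2/4 unlike.
Row 5: @(5,1)–%(5,2)≠ %(5,2)–@(5,3)≠ @(5,5)–%(5,6)≠  → 3/3 unlike.
Total adjacent occupied pairs: 32; unlike-type pairs: 17.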